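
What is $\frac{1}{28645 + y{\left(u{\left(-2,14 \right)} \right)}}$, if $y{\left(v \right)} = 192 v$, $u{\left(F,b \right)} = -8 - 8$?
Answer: $\frac{1}{25573} \approx 3.9104 \cdot 10^{-5}$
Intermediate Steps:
$u{\left(F,b \right)} = -16$ ($u{\left(F,b \right)} = -8 - 8 = -16$)
$\frac{1}{28645 + y{\left(u{\left(-2,14 \right)} \right)}} = \frac{1}{28645 + 192 \left(-16\right)} = \frac{1}{28645 - 3072} = \frac{1}{25573}$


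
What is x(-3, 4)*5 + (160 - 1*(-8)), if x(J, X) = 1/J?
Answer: 499/3 ≈ 166.33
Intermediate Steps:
x(-3, 4)*5 + (160 - 1*(-8)) = 5/(-3) + (160 - 1*(-8)) = -⅓*5 + (160 + 8) = -5/3 + 168 = 499/3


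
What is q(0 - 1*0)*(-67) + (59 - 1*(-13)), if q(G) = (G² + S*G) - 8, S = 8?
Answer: 608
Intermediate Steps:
q(G) = -8 + G² + 8*G (q(G) = (G² + 8*G) - 8 = -8 + G² + 8*G)
q(0 - 1*0)*(-67) + (59 - 1*(-13)) = (-8 + (0 - 1*0)² + 8*(0 - 1*0))*(-67) + (59 - 1*(-13)) = (-8 + (0 + 0)² + 8*(0 + 0))*(-67) + (59 + 13) = (-8 + 0² + 8*0)*(-67) + 72 = (-8 + 0 + 0)*(-67) + 72 = -8*(-67) + 72 = 536 + 72 = 608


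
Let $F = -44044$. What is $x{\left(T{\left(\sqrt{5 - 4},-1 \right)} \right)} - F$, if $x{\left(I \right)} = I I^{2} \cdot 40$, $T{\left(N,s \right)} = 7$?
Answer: $57764$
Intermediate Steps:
$x{\left(I \right)} = 40 I^{3}$ ($x{\left(I \right)} = I^{3} \cdot 40 = 40 I^{3}$)
$x{\left(T{\left(\sqrt{5 - 4},-1 \right)} \right)} - F = 40 \cdot 7^{3} - -44044 = 40 \cdot 343 + 44044 = 13720 + 44044 = 57764$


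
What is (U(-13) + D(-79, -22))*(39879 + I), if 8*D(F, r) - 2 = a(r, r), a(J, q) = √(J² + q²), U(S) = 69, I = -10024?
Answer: 8269835/4 + 328405*√2/4 ≈ 2.1836e+6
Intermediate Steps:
D(F, r) = ¼ + √2*√(r²)/8 (D(F, r) = ¼ + √(r² + r²)/8 = ¼ + √(2*r²)/8 = ¼ + (√2*√(r²))/8 = ¼ + √2*√(r²)/8)
(U(-13) + D(-79, -22))*(39879 + I) = (69 + (¼ + √2*√((-22)²)/8))*(39879 - 10024) = (69 + (¼ + √2*√484/8))*29855 = (69 + (¼ + (⅛)*√2*22))*29855 = (69 + (¼ + 11*√2/4))*29855 = (277/4 + 11*√2/4)*29855 = 8269835/4 + 328405*√2/4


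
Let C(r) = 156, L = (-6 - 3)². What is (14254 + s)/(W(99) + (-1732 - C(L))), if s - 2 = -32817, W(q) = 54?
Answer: 18561/1834 ≈ 10.120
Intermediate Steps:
L = 81 (L = (-9)² = 81)
s = -32815 (s = 2 - 32817 = -32815)
(14254 + s)/(W(99) + (-1732 - C(L))) = (14254 - 32815)/(54 + (-1732 - 1*156)) = -18561/(54 + (-1732 - 156)) = -18561/(54 - 1888) = -18561/(-1834) = -18561*(-1/1834) = 18561/1834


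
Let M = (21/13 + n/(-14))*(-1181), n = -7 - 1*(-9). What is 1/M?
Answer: -91/158254 ≈ -0.00057502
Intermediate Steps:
n = 2 (n = -7 + 9 = 2)
M = -158254/91 (M = (21/13 + 2/(-14))*(-1181) = (21*(1/13) + 2*(-1/14))*(-1181) = (21/13 - ⅐)*(-1181) = (134/91)*(-1181) = -158254/91 ≈ -1739.1)
1/M = 1/(-158254/91) = -91/158254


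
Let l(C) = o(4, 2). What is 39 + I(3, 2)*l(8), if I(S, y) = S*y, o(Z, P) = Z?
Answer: 63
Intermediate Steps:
l(C) = 4
39 + I(3, 2)*l(8) = 39 + (3*2)*4 = 39 + 6*4 = 39 + 24 = 63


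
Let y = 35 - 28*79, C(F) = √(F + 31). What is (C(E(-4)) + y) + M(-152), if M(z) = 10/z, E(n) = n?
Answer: -165457/76 + 3*√3 ≈ -2171.9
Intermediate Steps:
C(F) = √(31 + F)
y = -2177 (y = 35 - 2212 = -2177)
(C(E(-4)) + y) + M(-152) = (√(31 - 4) - 2177) + 10/(-152) = (√27 - 2177) + 10*(-1/152) = (3*√3 - 2177) - 5/76 = (-2177 + 3*√3) - 5/76 = -165457/76 + 3*√3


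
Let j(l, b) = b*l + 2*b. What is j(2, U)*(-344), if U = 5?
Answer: -6880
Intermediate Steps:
j(l, b) = 2*b + b*l
j(2, U)*(-344) = (5*(2 + 2))*(-344) = (5*4)*(-344) = 20*(-344) = -6880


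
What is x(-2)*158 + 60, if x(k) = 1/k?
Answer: -19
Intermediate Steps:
x(-2)*158 + 60 = 158/(-2) + 60 = -½*158 + 60 = -79 + 60 = -19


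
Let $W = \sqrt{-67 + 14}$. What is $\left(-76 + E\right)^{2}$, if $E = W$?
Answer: $\left(76 - i \sqrt{53}\right)^{2} \approx 5723.0 - 1106.6 i$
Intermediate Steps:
$W = i \sqrt{53}$ ($W = \sqrt{-53} = i \sqrt{53} \approx 7.2801 i$)
$E = i \sqrt{53} \approx 7.2801 i$
$\left(-76 + E\right)^{2} = \left(-76 + i \sqrt{53}\right)^{2}$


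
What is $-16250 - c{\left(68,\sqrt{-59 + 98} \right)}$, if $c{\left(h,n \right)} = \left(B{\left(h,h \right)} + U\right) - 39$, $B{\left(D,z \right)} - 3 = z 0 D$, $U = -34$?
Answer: $-16180$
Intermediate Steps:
$B{\left(D,z \right)} = 3$ ($B{\left(D,z \right)} = 3 + z 0 D = 3 + 0 D = 3 + 0 = 3$)
$c{\left(h,n \right)} = -70$ ($c{\left(h,n \right)} = \left(3 - 34\right) - 39 = -31 - 39 = -70$)
$-16250 - c{\left(68,\sqrt{-59 + 98} \right)} = -16250 - -70 = -16250 + 70 = -16180$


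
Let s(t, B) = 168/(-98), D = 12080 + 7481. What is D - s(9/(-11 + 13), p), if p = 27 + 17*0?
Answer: 136939/7 ≈ 19563.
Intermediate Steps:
D = 19561
p = 27 (p = 27 + 0 = 27)
s(t, B) = -12/7 (s(t, B) = 168*(-1/98) = -12/7)
D - s(9/(-11 + 13), p) = 19561 - 1*(-12/7) = 19561 + 12/7 = 136939/7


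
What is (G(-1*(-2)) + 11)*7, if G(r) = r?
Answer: 91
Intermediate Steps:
(G(-1*(-2)) + 11)*7 = (-1*(-2) + 11)*7 = (2 + 11)*7 = 13*7 = 91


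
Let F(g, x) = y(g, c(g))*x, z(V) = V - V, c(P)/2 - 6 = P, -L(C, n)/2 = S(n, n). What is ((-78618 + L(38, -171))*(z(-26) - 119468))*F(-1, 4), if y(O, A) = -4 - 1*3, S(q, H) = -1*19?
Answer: -262858272320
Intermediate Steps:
S(q, H) = -19
L(C, n) = 38 (L(C, n) = -2*(-19) = 38)
c(P) = 12 + 2*P
z(V) = 0
y(O, A) = -7 (y(O, A) = -4 - 3 = -7)
F(g, x) = -7*x
((-78618 + L(38, -171))*(z(-26) - 119468))*F(-1, 4) = ((-78618 + 38)*(0 - 119468))*(-7*4) = -78580*(-119468)*(-28) = 9387795440*(-28) = -262858272320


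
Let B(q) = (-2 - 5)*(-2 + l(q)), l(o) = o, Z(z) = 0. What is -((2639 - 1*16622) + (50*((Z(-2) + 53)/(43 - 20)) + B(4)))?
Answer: 319281/23 ≈ 13882.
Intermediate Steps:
B(q) = 14 - 7*q (B(q) = (-2 - 5)*(-2 + q) = -7*(-2 + q) = 14 - 7*q)
-((2639 - 1*16622) + (50*((Z(-2) + 53)/(43 - 20)) + B(4))) = -((2639 - 1*16622) + (50*((0 + 53)/(43 - 20)) + (14 - 7*4))) = -((2639 - 16622) + (50*(53/23) + (14 - 28))) = -(-13983 + (50*(53*(1/23)) - 14)) = -(-13983 + (50*(53/23) - 14)) = -(-13983 + (2650/23 - 14)) = -(-13983 + 2328/23) = -1*(-319281/23) = 319281/23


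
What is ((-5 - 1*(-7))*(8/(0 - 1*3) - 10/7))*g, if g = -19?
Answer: 3268/21 ≈ 155.62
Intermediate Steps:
((-5 - 1*(-7))*(8/(0 - 1*3) - 10/7))*g = ((-5 - 1*(-7))*(8/(0 - 1*3) - 10/7))*(-19) = ((-5 + 7)*(8/(0 - 3) - 10*1/7))*(-19) = (2*(8/(-3) - 10/7))*(-19) = (2*(8*(-1/3) - 10/7))*(-19) = (2*(-8/3 - 10/7))*(-19) = (2*(-86/21))*(-19) = -172/21*(-19) = 3268/21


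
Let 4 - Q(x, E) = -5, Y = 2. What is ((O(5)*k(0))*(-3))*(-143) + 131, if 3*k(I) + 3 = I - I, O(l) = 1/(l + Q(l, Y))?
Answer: 1405/14 ≈ 100.36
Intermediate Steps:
Q(x, E) = 9 (Q(x, E) = 4 - 1*(-5) = 4 + 5 = 9)
O(l) = 1/(9 + l) (O(l) = 1/(l + 9) = 1/(9 + l))
k(I) = -1 (k(I) = -1 + (I - I)/3 = -1 + (⅓)*0 = -1 + 0 = -1)
((O(5)*k(0))*(-3))*(-143) + 131 = ((-1/(9 + 5))*(-3))*(-143) + 131 = ((-1/14)*(-3))*(-143) + 131 = (((1/14)*(-1))*(-3))*(-143) + 131 = -1/14*(-3)*(-143) + 131 = (3/14)*(-143) + 131 = -429/14 + 131 = 1405/14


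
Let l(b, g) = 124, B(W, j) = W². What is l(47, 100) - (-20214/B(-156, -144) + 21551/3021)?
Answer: 480720239/4084392 ≈ 117.70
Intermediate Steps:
l(47, 100) - (-20214/B(-156, -144) + 21551/3021) = 124 - (-20214/((-156)²) + 21551/3021) = 124 - (-20214/24336 + 21551*(1/3021)) = 124 - (-20214*1/24336 + 21551/3021) = 124 - (-1123/1352 + 21551/3021) = 124 - 1*25744369/4084392 = 124 - 25744369/4084392 = 480720239/4084392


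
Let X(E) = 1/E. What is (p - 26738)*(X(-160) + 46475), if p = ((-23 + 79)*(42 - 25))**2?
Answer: 3270225948217/80 ≈ 4.0878e+10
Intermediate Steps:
p = 906304 (p = (56*17)**2 = 952**2 = 906304)
(p - 26738)*(X(-160) + 46475) = (906304 - 26738)*(1/(-160) + 46475) = 879566*(-1/160 + 46475) = 879566*(7435999/160) = 3270225948217/80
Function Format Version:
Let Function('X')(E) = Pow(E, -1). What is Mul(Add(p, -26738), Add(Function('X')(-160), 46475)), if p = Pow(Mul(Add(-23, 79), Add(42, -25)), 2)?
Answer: Rational(3270225948217, 80) ≈ 4.0878e+10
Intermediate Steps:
p = 906304 (p = Pow(Mul(56, 17), 2) = Pow(952, 2) = 906304)
Mul(Add(p, -26738), Add(Function('X')(-160), 46475)) = Mul(Add(906304, -26738), Add(Pow(-160, -1), 46475)) = Mul(879566, Add(Rational(-1, 160), 46475)) = Mul(879566, Rational(7435999, 160)) = Rational(3270225948217, 80)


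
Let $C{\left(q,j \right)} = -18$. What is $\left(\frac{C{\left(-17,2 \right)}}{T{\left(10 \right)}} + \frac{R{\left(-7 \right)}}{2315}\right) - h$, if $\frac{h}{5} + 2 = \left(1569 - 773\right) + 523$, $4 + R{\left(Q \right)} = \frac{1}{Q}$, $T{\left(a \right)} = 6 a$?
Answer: $- \frac{213429631}{32410} \approx -6585.3$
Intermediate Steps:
$R{\left(Q \right)} = -4 + \frac{1}{Q}$
$h = 6585$ ($h = -10 + 5 \left(\left(1569 - 773\right) + 523\right) = -10 + 5 \left(796 + 523\right) = -10 + 5 \cdot 1319 = -10 + 6595 = 6585$)
$\left(\frac{C{\left(-17,2 \right)}}{T{\left(10 \right)}} + \frac{R{\left(-7 \right)}}{2315}\right) - h = \left(- \frac{18}{6 \cdot 10} + \frac{-4 + \frac{1}{-7}}{2315}\right) - 6585 = \left(- \frac{18}{60} + \left(-4 - \frac{1}{7}\right) \frac{1}{2315}\right) - 6585 = \left(\left(-18\right) \frac{1}{60} - \frac{29}{16205}\right) - 6585 = \left(- \frac{3}{10} - \frac{29}{16205}\right) - 6585 = - \frac{9781}{32410} - 6585 = - \frac{213429631}{32410}$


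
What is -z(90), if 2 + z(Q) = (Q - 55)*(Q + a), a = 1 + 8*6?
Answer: -4863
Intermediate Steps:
a = 49 (a = 1 + 48 = 49)
z(Q) = -2 + (-55 + Q)*(49 + Q) (z(Q) = -2 + (Q - 55)*(Q + 49) = -2 + (-55 + Q)*(49 + Q))
-z(90) = -(-2697 + 90² - 6*90) = -(-2697 + 8100 - 540) = -1*4863 = -4863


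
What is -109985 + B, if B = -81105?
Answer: -191090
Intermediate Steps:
-109985 + B = -109985 - 81105 = -191090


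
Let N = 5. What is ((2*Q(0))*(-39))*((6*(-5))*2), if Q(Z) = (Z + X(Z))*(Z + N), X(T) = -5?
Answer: -117000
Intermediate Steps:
Q(Z) = (-5 + Z)*(5 + Z) (Q(Z) = (Z - 5)*(Z + 5) = (-5 + Z)*(5 + Z))
((2*Q(0))*(-39))*((6*(-5))*2) = ((2*(-25 + 0**2))*(-39))*((6*(-5))*2) = ((2*(-25 + 0))*(-39))*(-30*2) = ((2*(-25))*(-39))*(-60) = -50*(-39)*(-60) = 1950*(-60) = -117000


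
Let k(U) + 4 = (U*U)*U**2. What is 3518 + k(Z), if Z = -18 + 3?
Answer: 54139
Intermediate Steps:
Z = -15
k(U) = -4 + U**4 (k(U) = -4 + (U*U)*U**2 = -4 + U**2*U**2 = -4 + U**4)
3518 + k(Z) = 3518 + (-4 + (-15)**4) = 3518 + (-4 + 50625) = 3518 + 50621 = 54139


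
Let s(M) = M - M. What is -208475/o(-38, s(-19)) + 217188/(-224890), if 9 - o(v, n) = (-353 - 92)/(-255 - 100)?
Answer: -66577587773/2473790 ≈ -26913.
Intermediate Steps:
s(M) = 0
o(v, n) = 550/71 (o(v, n) = 9 - (-353 - 92)/(-255 - 100) = 9 - (-445)/(-355) = 9 - (-445)*(-1)/355 = 9 - 1*89/71 = 9 - 89/71 = 550/71)
-208475/o(-38, s(-19)) + 217188/(-224890) = -208475/550/71 + 217188/(-224890) = -208475*71/550 + 217188*(-1/224890) = -592069/22 - 108594/112445 = -66577587773/2473790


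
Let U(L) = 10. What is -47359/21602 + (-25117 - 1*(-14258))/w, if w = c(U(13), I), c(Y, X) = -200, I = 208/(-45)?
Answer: 112552159/2160200 ≈ 52.103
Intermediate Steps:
I = -208/45 (I = 208*(-1/45) = -208/45 ≈ -4.6222)
w = -200
-47359/21602 + (-25117 - 1*(-14258))/w = -47359/21602 + (-25117 - 1*(-14258))/(-200) = -47359*1/21602 + (-25117 + 14258)*(-1/200) = -47359/21602 - 10859*(-1/200) = -47359/21602 + 10859/200 = 112552159/2160200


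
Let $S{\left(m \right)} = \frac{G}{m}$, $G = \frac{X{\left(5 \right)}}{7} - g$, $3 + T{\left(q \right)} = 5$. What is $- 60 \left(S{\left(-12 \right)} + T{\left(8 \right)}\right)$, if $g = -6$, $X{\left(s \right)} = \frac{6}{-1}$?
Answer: $- \frac{660}{7} \approx -94.286$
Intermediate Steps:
$T{\left(q \right)} = 2$ ($T{\left(q \right)} = -3 + 5 = 2$)
$X{\left(s \right)} = -6$ ($X{\left(s \right)} = 6 \left(-1\right) = -6$)
$G = \frac{36}{7}$ ($G = - \frac{6}{7} - -6 = \left(-6\right) \frac{1}{7} + 6 = - \frac{6}{7} + 6 = \frac{36}{7} \approx 5.1429$)
$S{\left(m \right)} = \frac{36}{7 m}$
$- 60 \left(S{\left(-12 \right)} + T{\left(8 \right)}\right) = - 60 \left(\frac{36}{7 \left(-12\right)} + 2\right) = - 60 \left(\frac{36}{7} \left(- \frac{1}{12}\right) + 2\right) = - 60 \left(- \frac{3}{7} + 2\right) = \left(-60\right) \frac{11}{7} = - \frac{660}{7}$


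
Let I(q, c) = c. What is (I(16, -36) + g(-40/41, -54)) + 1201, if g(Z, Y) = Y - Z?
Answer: 45591/41 ≈ 1112.0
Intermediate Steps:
(I(16, -36) + g(-40/41, -54)) + 1201 = (-36 + (-54 - (-40)/41)) + 1201 = (-36 + (-54 - 1*(-40/41))) + 1201 = (-36 + (-54 + 40/41)) + 1201 = (-36 - 2174/41) + 1201 = -3650/41 + 1201 = 45591/41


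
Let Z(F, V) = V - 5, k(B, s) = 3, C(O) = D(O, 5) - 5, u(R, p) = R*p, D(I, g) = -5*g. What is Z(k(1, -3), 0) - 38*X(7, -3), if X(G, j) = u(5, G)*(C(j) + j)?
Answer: 43885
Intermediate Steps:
C(O) = -30 (C(O) = -5*5 - 5 = -25 - 5 = -30)
X(G, j) = 5*G*(-30 + j) (X(G, j) = (5*G)*(-30 + j) = 5*G*(-30 + j))
Z(F, V) = -5 + V
Z(k(1, -3), 0) - 38*X(7, -3) = (-5 + 0) - 190*7*(-30 - 3) = -5 - 190*7*(-33) = -5 - 38*(-1155) = -5 + 43890 = 43885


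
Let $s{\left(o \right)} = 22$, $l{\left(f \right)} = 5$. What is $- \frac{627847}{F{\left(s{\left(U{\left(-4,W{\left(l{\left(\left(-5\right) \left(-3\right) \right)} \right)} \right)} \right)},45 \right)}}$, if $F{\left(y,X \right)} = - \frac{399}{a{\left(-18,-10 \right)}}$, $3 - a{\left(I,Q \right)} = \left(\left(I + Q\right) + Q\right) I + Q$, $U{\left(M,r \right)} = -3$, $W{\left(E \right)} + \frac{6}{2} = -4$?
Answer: $- \frac{421285337}{399} \approx -1.0559 \cdot 10^{6}$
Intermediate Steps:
$W{\left(E \right)} = -7$ ($W{\left(E \right)} = -3 - 4 = -7$)
$a{\left(I,Q \right)} = 3 - Q - I \left(I + 2 Q\right)$ ($a{\left(I,Q \right)} = 3 - \left(\left(\left(I + Q\right) + Q\right) I + Q\right) = 3 - \left(\left(I + 2 Q\right) I + Q\right) = 3 - \left(I \left(I + 2 Q\right) + Q\right) = 3 - \left(Q + I \left(I + 2 Q\right)\right) = 3 - Q - I \left(I + 2 Q\right)$)
$F{\left(y,X \right)} = \frac{399}{671}$ ($F{\left(y,X \right)} = - \frac{399}{3 - -10 - \left(-18\right)^{2} - \left(-36\right) \left(-10\right)} = - \frac{399}{3 + 10 - 324 - 360} = - \frac{399}{-671} = \left(-399\right) \left(- \frac{1}{671}\right) = \frac{399}{671}$)
$- \frac{627847}{F{\left(s{\left(U{\left(-4,W{\left(l{\left(\left(-5\right) \left(-3\right) \right)} \right)} \right)} \right)},45 \right)}} = - \frac{627847}{\frac{399}{671}} = \left(-627847\right) \frac{671}{399} = - \frac{421285337}{399}$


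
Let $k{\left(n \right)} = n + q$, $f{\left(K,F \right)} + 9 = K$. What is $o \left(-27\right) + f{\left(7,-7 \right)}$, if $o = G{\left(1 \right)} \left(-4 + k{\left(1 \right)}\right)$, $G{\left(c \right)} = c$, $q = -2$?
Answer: $133$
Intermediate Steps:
$f{\left(K,F \right)} = -9 + K$
$k{\left(n \right)} = -2 + n$ ($k{\left(n \right)} = n - 2 = -2 + n$)
$o = -5$ ($o = 1 \left(-4 + \left(-2 + 1\right)\right) = 1 \left(-4 - 1\right) = 1 \left(-5\right) = -5$)
$o \left(-27\right) + f{\left(7,-7 \right)} = \left(-5\right) \left(-27\right) + \left(-9 + 7\right) = 135 - 2 = 133$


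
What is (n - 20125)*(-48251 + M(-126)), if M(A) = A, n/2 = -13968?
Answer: 2325046997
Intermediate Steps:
n = -27936 (n = 2*(-13968) = -27936)
(n - 20125)*(-48251 + M(-126)) = (-27936 - 20125)*(-48251 - 126) = -48061*(-48377) = 2325046997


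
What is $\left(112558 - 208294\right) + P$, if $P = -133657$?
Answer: $-229393$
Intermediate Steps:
$\left(112558 - 208294\right) + P = \left(112558 - 208294\right) - 133657 = -95736 - 133657 = -229393$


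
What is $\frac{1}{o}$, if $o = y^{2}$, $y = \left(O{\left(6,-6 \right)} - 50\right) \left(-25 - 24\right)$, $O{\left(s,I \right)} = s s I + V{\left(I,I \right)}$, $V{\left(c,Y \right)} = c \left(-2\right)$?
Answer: $\frac{1}{154902916} \approx 6.4557 \cdot 10^{-9}$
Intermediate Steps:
$V{\left(c,Y \right)} = - 2 c$
$O{\left(s,I \right)} = - 2 I + I s^{2}$ ($O{\left(s,I \right)} = s s I - 2 I = s^{2} I - 2 I = I s^{2} - 2 I = - 2 I + I s^{2}$)
$y = 12446$ ($y = \left(- 6 \left(-2 + 6^{2}\right) - 50\right) \left(-25 - 24\right) = \left(- 6 \left(-2 + 36\right) - 50\right) \left(-49\right) = \left(\left(-6\right) 34 - 50\right) \left(-49\right) = \left(-204 - 50\right) \left(-49\right) = \left(-254\right) \left(-49\right) = 12446$)
$o = 154902916$ ($o = 12446^{2} = 154902916$)
$\frac{1}{o} = \frac{1}{154902916}$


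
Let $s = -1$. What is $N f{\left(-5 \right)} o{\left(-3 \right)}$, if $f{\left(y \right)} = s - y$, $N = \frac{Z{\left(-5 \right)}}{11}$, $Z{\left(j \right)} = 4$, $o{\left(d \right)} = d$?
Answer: $- \frac{48}{11} \approx -4.3636$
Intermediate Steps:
$N = \frac{4}{11} \approx 0.36364$
$f{\left(y \right)} = -1 - y$
$N f{\left(-5 \right)} o{\left(-3 \right)} = \frac{4 \left(-1 - -5\right)}{11} \left(-3\right) = \frac{4 \left(-1 + 5\right)}{11} \left(-3\right) = \frac{4}{11} \cdot 4 \left(-3\right) = \frac{16}{11} \left(-3\right) = - \frac{48}{11}$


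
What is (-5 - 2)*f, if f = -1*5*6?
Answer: 210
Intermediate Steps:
f = -30 (f = -5*6 = -30)
(-5 - 2)*f = (-5 - 2)*(-30) = -7*(-30) = 210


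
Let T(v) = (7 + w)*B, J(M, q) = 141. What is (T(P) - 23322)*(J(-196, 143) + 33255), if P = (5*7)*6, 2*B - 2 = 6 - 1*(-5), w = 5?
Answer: -776256624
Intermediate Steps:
B = 13/2 (B = 1 + (6 - 1*(-5))/2 = 1 + (6 + 5)/2 = 1 + (1/2)*11 = 1 + 11/2 = 13/2 ≈ 6.5000)
P = 210 (P = 35*6 = 210)
T(v) = 78 (T(v) = (7 + 5)*(13/2) = 12*(13/2) = 78)
(T(P) - 23322)*(J(-196, 143) + 33255) = (78 - 23322)*(141 + 33255) = -23244*33396 = -776256624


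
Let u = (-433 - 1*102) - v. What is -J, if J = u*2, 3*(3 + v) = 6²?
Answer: 1088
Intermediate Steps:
v = 9 (v = -3 + (⅓)*6² = -3 + (⅓)*36 = -3 + 12 = 9)
u = -544 (u = (-433 - 1*102) - 1*9 = (-433 - 102) - 9 = -535 - 9 = -544)
J = -1088 (J = -544*2 = -1088)
-J = -1*(-1088) = 1088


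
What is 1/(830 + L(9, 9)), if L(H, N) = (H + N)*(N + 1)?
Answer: 1/1010 ≈ 0.00099010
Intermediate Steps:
L(H, N) = (1 + N)*(H + N) (L(H, N) = (H + N)*(1 + N) = (1 + N)*(H + N))
1/(830 + L(9, 9)) = 1/(830 + (9 + 9 + 9² + 9*9)) = 1/(830 + (9 + 9 + 81 + 81)) = 1/(830 + 180) = 1/1010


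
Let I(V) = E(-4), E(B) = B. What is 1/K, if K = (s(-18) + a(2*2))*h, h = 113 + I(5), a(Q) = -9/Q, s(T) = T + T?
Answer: -4/16677 ≈ -0.00023985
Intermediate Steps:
s(T) = 2*T
I(V) = -4
h = 109 (h = 113 - 4 = 109)
K = -16677/4 (K = (2*(-18) - 9/(2*2))*109 = (-36 - 9/4)*109 = -153/4*109 = -16677/4 ≈ -4169.3)
1/K = 1/(-16677/4) = -4/16677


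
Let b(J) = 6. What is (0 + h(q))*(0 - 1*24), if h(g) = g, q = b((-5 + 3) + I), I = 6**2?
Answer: -144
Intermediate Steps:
I = 36
q = 6
(0 + h(q))*(0 - 1*24) = (0 + 6)*(0 - 1*24) = 6*(0 - 24) = 6*(-24) = -144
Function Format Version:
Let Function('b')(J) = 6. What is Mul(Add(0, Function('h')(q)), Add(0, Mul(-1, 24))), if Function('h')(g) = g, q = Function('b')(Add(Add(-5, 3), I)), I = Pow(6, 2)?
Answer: -144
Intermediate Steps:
I = 36
q = 6
Mul(Add(0, Function('h')(q)), Add(0, Mul(-1, 24))) = Mul(Add(0, 6), Add(0, Mul(-1, 24))) = Mul(6, Add(0, -24)) = Mul(6, -24) = -144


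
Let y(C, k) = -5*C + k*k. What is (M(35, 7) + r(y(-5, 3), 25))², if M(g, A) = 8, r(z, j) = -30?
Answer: 484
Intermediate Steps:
y(C, k) = k² - 5*C (y(C, k) = -5*C + k² = k² - 5*C)
(M(35, 7) + r(y(-5, 3), 25))² = (8 - 30)² = (-22)² = 484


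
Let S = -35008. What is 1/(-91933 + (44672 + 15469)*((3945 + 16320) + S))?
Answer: -1/886750696 ≈ -1.1277e-9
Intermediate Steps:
1/(-91933 + (44672 + 15469)*((3945 + 16320) + S)) = 1/(-91933 + (44672 + 15469)*((3945 + 16320) - 35008)) = 1/(-91933 + 60141*(20265 - 35008)) = 1/(-91933 + 60141*(-14743)) = 1/(-91933 - 886658763) = 1/(-886750696) = -1/886750696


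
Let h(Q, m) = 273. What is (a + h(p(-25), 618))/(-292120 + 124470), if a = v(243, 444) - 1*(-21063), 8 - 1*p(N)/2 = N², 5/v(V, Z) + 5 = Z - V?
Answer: -4181861/32859400 ≈ -0.12727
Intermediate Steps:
v(V, Z) = 5/(-5 + Z - V) (v(V, Z) = 5/(-5 + (Z - V)) = 5/(-5 + Z - V))
p(N) = 16 - 2*N²
a = 4128353/196 (a = -5/(5 + 243 - 1*444) - 1*(-21063) = -5/(5 + 243 - 444) + 21063 = -5/(-196) + 21063 = -5*(-1/196) + 21063 = 5/196 + 21063 = 4128353/196 ≈ 21063.)
(a + h(p(-25), 618))/(-292120 + 124470) = (4128353/196 + 273)/(-292120 + 124470) = (4181861/196)/(-167650) = (4181861/196)*(-1/167650) = -4181861/32859400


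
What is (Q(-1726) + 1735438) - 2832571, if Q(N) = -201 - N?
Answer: -1095608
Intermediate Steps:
(Q(-1726) + 1735438) - 2832571 = ((-201 - 1*(-1726)) + 1735438) - 2832571 = ((-201 + 1726) + 1735438) - 2832571 = (1525 + 1735438) - 2832571 = 1736963 - 2832571 = -1095608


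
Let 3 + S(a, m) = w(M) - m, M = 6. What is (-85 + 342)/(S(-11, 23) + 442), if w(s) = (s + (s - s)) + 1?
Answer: 257/423 ≈ 0.60756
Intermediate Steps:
w(s) = 1 + s (w(s) = (s + 0) + 1 = s + 1 = 1 + s)
S(a, m) = 4 - m (S(a, m) = -3 + ((1 + 6) - m) = -3 + (7 - m) = 4 - m)
(-85 + 342)/(S(-11, 23) + 442) = (-85 + 342)/((4 - 1*23) + 442) = 257/((4 - 23) + 442) = 257/(-19 + 442) = 257/423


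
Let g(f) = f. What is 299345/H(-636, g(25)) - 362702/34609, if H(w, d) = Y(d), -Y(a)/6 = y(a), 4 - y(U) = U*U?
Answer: 391678411/5606658 ≈ 69.859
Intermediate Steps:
y(U) = 4 - U**2 (y(U) = 4 - U*U = 4 - U**2)
Y(a) = -24 + 6*a**2 (Y(a) = -6*(4 - a**2) = -24 + 6*a**2)
H(w, d) = -24 + 6*d**2
299345/H(-636, g(25)) - 362702/34609 = 299345/(-24 + 6*25**2) - 362702/34609 = 299345/(-24 + 6*625) - 362702*1/34609 = 299345/(-24 + 3750) - 362702/34609 = 299345/3726 - 362702/34609 = 299345*(1/3726) - 362702/34609 = 13015/162 - 362702/34609 = 391678411/5606658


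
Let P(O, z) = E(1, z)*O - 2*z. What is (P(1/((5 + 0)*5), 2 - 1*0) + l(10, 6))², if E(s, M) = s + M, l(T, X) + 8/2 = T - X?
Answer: 9409/625 ≈ 15.054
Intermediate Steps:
l(T, X) = -4 + T - X (l(T, X) = -4 + (T - X) = -4 + T - X)
E(s, M) = M + s
P(O, z) = -2*z + O*(1 + z) (P(O, z) = (z + 1)*O - 2*z = (1 + z)*O - 2*z = O*(1 + z) - 2*z = -2*z + O*(1 + z))
(P(1/((5 + 0)*5), 2 - 1*0) + l(10, 6))² = ((-2*(2 - 1*0) + (1 + (2 - 1*0))/(((5 + 0)*5))) + (-4 + 10 - 1*6))² = ((-2*(2 + 0) + (1 + (2 + 0))/((5*5))) + (-4 + 10 - 6))² = ((-2*2 + (1 + 2)/25) + 0)² = ((-4 + (1/25)*3) + 0)² = ((-4 + 3/25) + 0)² = (-97/25 + 0)² = (-97/25)² = 9409/625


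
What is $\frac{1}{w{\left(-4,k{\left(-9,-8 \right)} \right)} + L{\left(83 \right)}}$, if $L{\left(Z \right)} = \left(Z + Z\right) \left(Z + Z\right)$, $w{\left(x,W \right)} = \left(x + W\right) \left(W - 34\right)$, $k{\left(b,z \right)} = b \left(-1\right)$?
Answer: $\frac{1}{27431} \approx 3.6455 \cdot 10^{-5}$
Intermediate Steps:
$k{\left(b,z \right)} = - b$
$w{\left(x,W \right)} = \left(-34 + W\right) \left(W + x\right)$ ($w{\left(x,W \right)} = \left(W + x\right) \left(-34 + W\right) = \left(-34 + W\right) \left(W + x\right)$)
$L{\left(Z \right)} = 4 Z^{2}$ ($L{\left(Z \right)} = 2 Z 2 Z = 4 Z^{2}$)
$\frac{1}{w{\left(-4,k{\left(-9,-8 \right)} \right)} + L{\left(83 \right)}} = \frac{1}{\left(\left(\left(-1\right) \left(-9\right)\right)^{2} - 34 \left(\left(-1\right) \left(-9\right)\right) - -136 + \left(-1\right) \left(-9\right) \left(-4\right)\right) + 4 \cdot 83^{2}} = \frac{1}{\left(9^{2} - 306 + 136 + 9 \left(-4\right)\right) + 4 \cdot 6889} = \frac{1}{\left(81 - 306 + 136 - 36\right) + 27556} = \frac{1}{-125 + 27556} = \frac{1}{27431}$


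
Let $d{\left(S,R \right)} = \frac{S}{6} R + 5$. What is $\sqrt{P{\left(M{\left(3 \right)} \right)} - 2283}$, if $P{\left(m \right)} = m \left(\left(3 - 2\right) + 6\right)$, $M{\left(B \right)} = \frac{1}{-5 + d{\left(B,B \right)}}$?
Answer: $\frac{i \sqrt{20505}}{3} \approx 47.732 i$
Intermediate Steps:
$d{\left(S,R \right)} = 5 + \frac{R S}{6}$ ($d{\left(S,R \right)} = S \frac{1}{6} R + 5 = \frac{S}{6} R + 5 = \frac{R S}{6} + 5 = 5 + \frac{R S}{6}$)
$M{\left(B \right)} = \frac{6}{B^{2}}$ ($M{\left(B \right)} = \frac{1}{-5 + \left(5 + \frac{B B}{6}\right)} = \frac{1}{-5 + \left(5 + \frac{B^{2}}{6}\right)} = \frac{1}{\frac{1}{6} B^{2}} = \frac{6}{B^{2}}$)
$P{\left(m \right)} = 7 m$ ($P{\left(m \right)} = m \left(1 + 6\right) = m 7 = 7 m$)
$\sqrt{P{\left(M{\left(3 \right)} \right)} - 2283} = \sqrt{7 \cdot \frac{6}{9} - 2283} = \sqrt{7 \cdot 6 \cdot \frac{1}{9} - 2283} = \sqrt{7 \cdot \frac{2}{3} - 2283} = \sqrt{\frac{14}{3} - 2283} = \sqrt{- \frac{6835}{3}} = \frac{i \sqrt{20505}}{3}$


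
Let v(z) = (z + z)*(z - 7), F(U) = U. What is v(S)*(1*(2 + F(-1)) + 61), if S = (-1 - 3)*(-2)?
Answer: 992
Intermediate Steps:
S = 8 (S = -4*(-2) = 8)
v(z) = 2*z*(-7 + z) (v(z) = (2*z)*(-7 + z) = 2*z*(-7 + z))
v(S)*(1*(2 + F(-1)) + 61) = (2*8*(-7 + 8))*(1*(2 - 1) + 61) = (2*8*1)*(1*1 + 61) = 16*(1 + 61) = 16*62 = 992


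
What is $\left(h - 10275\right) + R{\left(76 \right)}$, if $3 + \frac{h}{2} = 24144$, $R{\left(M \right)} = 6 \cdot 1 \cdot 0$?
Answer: $38007$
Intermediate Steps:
$R{\left(M \right)} = 0$ ($R{\left(M \right)} = 6 \cdot 0 = 0$)
$h = 48282$ ($h = -6 + 2 \cdot 24144 = -6 + 48288 = 48282$)
$\left(h - 10275\right) + R{\left(76 \right)} = \left(48282 - 10275\right) + 0 = 38007 + 0 = 38007$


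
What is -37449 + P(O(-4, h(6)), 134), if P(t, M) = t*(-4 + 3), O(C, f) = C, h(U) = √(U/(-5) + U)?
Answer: -37445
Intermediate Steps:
h(U) = 2*√5*√U/5 (h(U) = √(U*(-⅕) + U) = √(-U/5 + U) = √(4*U/5) = 2*√5*√U/5)
P(t, M) = -t (P(t, M) = t*(-1) = -t)
-37449 + P(O(-4, h(6)), 134) = -37449 - 1*(-4) = -37449 + 4 = -37445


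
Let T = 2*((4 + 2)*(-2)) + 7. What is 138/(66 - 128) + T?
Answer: -596/31 ≈ -19.226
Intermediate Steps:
T = -17 (T = 2*(6*(-2)) + 7 = 2*(-12) + 7 = -24 + 7 = -17)
138/(66 - 128) + T = 138/(66 - 128) - 17 = 138/(-62) - 17 = 138*(-1/62) - 17 = -69/31 - 17 = -596/31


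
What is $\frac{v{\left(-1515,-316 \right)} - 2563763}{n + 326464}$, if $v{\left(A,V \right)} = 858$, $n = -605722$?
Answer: $\frac{2562905}{279258} \approx 9.1776$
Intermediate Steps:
$\frac{v{\left(-1515,-316 \right)} - 2563763}{n + 326464} = \frac{858 - 2563763}{-605722 + 326464} = - \frac{2562905}{-279258} = \left(-2562905\right) \left(- \frac{1}{279258}\right) = \frac{2562905}{279258}$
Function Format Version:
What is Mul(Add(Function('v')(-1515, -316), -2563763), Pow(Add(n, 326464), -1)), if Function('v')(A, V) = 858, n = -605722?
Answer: Rational(2562905, 279258) ≈ 9.1776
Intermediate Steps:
Mul(Add(Function('v')(-1515, -316), -2563763), Pow(Add(n, 326464), -1)) = Mul(Add(858, -2563763), Pow(Add(-605722, 326464), -1)) = Mul(-2562905, Pow(-279258, -1)) = Mul(-2562905, Rational(-1, 279258)) = Rational(2562905, 279258)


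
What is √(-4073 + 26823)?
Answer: 5*√910 ≈ 150.83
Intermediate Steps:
√(-4073 + 26823) = √22750 = 5*√910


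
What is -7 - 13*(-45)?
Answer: 578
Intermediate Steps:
-7 - 13*(-45) = -7 + 585 = 578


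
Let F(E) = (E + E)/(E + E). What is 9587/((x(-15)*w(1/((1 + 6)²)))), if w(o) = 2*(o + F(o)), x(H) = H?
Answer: -469763/1500 ≈ -313.18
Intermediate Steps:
F(E) = 1 (F(E) = (2*E)/((2*E)) = (2*E)*(1/(2*E)) = 1)
w(o) = 2 + 2*o (w(o) = 2*(o + 1) = 2*(1 + o) = 2 + 2*o)
9587/((x(-15)*w(1/((1 + 6)²)))) = 9587/((-15*(2 + 2/((1 + 6)²)))) = 9587/((-15*(2 + 2/(7²)))) = 9587/((-15*(2 + 2/49))) = 9587/((-15*100/49)) = 9587/(-1500/49) = 9587*(-49/1500) = -469763/1500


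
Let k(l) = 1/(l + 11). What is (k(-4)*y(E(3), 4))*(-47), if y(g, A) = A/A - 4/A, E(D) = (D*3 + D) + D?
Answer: 0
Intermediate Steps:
k(l) = 1/(11 + l)
E(D) = 5*D (E(D) = (3*D + D) + D = 4*D + D = 5*D)
y(g, A) = 1 - 4/A
(k(-4)*y(E(3), 4))*(-47) = (((-4 + 4)/4)/(11 - 4))*(-47) = (((¼)*0)/7)*(-47) = ((⅐)*0)*(-47) = 0*(-47) = 0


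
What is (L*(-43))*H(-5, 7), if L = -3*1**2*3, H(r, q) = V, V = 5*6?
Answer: 11610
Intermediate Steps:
V = 30
H(r, q) = 30
L = -9 (L = -3*1*3 = -3*3 = -9)
(L*(-43))*H(-5, 7) = -9*(-43)*30 = 387*30 = 11610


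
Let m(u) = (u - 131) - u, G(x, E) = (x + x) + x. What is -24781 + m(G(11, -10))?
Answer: -24912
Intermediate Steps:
G(x, E) = 3*x (G(x, E) = 2*x + x = 3*x)
m(u) = -131 (m(u) = (-131 + u) - u = -131)
-24781 + m(G(11, -10)) = -24781 - 131 = -24912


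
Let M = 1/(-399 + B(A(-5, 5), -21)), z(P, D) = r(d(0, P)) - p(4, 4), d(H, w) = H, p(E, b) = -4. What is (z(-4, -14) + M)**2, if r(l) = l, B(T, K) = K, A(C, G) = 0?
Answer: 2819041/176400 ≈ 15.981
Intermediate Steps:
z(P, D) = 4 (z(P, D) = 0 - 1*(-4) = 0 + 4 = 4)
M = -1/420 (M = 1/(-399 - 21) = 1/(-420) = -1/420 ≈ -0.0023810)
(z(-4, -14) + M)**2 = (4 - 1/420)**2 = (1679/420)**2 = 2819041/176400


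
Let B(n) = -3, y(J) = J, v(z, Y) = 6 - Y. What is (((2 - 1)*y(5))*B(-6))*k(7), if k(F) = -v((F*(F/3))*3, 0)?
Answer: 90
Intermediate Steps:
k(F) = -6 (k(F) = -(6 - 1*0) = -(6 + 0) = -1*6 = -6)
(((2 - 1)*y(5))*B(-6))*k(7) = (((2 - 1)*5)*(-3))*(-6) = ((1*5)*(-3))*(-6) = (5*(-3))*(-6) = -15*(-6) = 90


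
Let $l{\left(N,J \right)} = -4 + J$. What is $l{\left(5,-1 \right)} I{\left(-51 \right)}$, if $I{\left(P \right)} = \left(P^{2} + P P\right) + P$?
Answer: $-25755$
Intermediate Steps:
$I{\left(P \right)} = P + 2 P^{2}$ ($I{\left(P \right)} = \left(P^{2} + P^{2}\right) + P = 2 P^{2} + P = P + 2 P^{2}$)
$l{\left(5,-1 \right)} I{\left(-51 \right)} = \left(-4 - 1\right) \left(- 51 \left(1 + 2 \left(-51\right)\right)\right) = - 5 \left(- 51 \left(1 - 102\right)\right) = - 5 \left(\left(-51\right) \left(-101\right)\right) = \left(-5\right) 5151 = -25755$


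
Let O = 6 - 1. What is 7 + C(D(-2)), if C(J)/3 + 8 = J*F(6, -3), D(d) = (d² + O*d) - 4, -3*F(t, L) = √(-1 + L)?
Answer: -17 + 20*I ≈ -17.0 + 20.0*I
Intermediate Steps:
O = 5
F(t, L) = -√(-1 + L)/3
D(d) = -4 + d² + 5*d (D(d) = (d² + 5*d) - 4 = -4 + d² + 5*d)
C(J) = -24 - 2*I*J (C(J) = -24 + 3*(J*(-√(-1 - 3)/3)) = -24 + 3*(J*(-2*I/3)) = -24 + 3*(-2*I*J/3) = -24 - 2*I*J)
7 + C(D(-2)) = 7 + (-24 - 2*I*(-4 + (-2)² + 5*(-2))) = 7 + (-24 - 2*I*(-4 + 4 - 10)) = 7 + (-24 - 2*I*(-10)) = 7 + (-24 + 20*I) = -17 + 20*I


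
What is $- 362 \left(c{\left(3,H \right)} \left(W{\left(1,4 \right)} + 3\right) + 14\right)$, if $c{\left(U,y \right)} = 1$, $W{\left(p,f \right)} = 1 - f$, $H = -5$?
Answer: $-5068$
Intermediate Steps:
$- 362 \left(c{\left(3,H \right)} \left(W{\left(1,4 \right)} + 3\right) + 14\right) = - 362 \left(1 \left(\left(1 - 4\right) + 3\right) + 14\right) = - 362 \left(1 \left(-3 + 3\right) + 14\right) = - 362 \left(1 \cdot 0 + 14\right) = - 362 \left(0 + 14\right) = \left(-362\right) 14 = -5068$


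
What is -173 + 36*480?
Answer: 17107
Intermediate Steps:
-173 + 36*480 = -173 + 17280 = 17107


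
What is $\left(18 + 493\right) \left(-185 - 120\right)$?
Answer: $-155855$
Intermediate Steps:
$\left(18 + 493\right) \left(-185 - 120\right) = 511 \left(-305\right) = -155855$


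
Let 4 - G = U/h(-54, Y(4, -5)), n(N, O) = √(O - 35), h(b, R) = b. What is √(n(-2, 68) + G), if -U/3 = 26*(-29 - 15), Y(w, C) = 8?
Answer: √(608 + 9*√33)/3 ≈ 8.5616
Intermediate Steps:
U = 3432 (U = -78*(-29 - 15) = -78*(-44) = -3*(-1144) = 3432)
n(N, O) = √(-35 + O)
G = 608/9 (G = 4 - 3432/(-54) = 4 - 3432*(-1)/54 = 4 - 1*(-572/9) = 4 + 572/9 = 608/9 ≈ 67.556)
√(n(-2, 68) + G) = √(√(-35 + 68) + 608/9) = √(√33 + 608/9) = √(608/9 + √33)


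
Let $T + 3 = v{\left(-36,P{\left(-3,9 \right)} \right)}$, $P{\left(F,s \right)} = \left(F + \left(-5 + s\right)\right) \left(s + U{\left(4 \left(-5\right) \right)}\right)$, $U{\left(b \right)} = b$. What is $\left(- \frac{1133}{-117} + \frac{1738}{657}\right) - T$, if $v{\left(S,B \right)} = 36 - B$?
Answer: $- \frac{90167}{2847} \approx -31.671$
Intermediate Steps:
$P{\left(F,s \right)} = \left(-20 + s\right) \left(-5 + F + s\right)$ ($P{\left(F,s \right)} = \left(F + \left(-5 + s\right)\right) \left(s + 4 \left(-5\right)\right) = \left(-5 + F + s\right) \left(s - 20\right) = \left(-5 + F + s\right) \left(-20 + s\right) = \left(-20 + s\right) \left(-5 + F + s\right)$)
$T = 44$ ($T = -3 - \left(145 - 252 + 60\right) = -3 + \left(36 - \left(100 + 81 - 225 + 60 - 27\right)\right) = -3 + \left(36 - -11\right) = -3 + \left(36 + 11\right) = -3 + 47 = 44$)
$\left(- \frac{1133}{-117} + \frac{1738}{657}\right) - T = \left(- \frac{1133}{-117} + \frac{1738}{657}\right) - 44 = \left(\left(-1133\right) \left(- \frac{1}{117}\right) + 1738 \cdot \frac{1}{657}\right) - 44 = \left(\frac{1133}{117} + \frac{1738}{657}\right) - 44 = \frac{35101}{2847} - 44 = - \frac{90167}{2847}$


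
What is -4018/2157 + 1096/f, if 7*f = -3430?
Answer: -2166446/528465 ≈ -4.0995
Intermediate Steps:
f = -490 (f = (⅐)*(-3430) = -490)
-4018/2157 + 1096/f = -4018/2157 + 1096/(-490) = -4018*1/2157 + 1096*(-1/490) = -4018/2157 - 548/245 = -2166446/528465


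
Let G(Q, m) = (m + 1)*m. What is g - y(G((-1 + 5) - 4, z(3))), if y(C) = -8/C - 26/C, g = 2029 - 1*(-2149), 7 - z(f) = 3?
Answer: 41797/10 ≈ 4179.7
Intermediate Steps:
z(f) = 4 (z(f) = 7 - 1*3 = 7 - 3 = 4)
G(Q, m) = m*(1 + m) (G(Q, m) = (1 + m)*m = m*(1 + m))
g = 4178 (g = 2029 + 2149 = 4178)
y(C) = -34/C
g - y(G((-1 + 5) - 4, z(3))) = 4178 - (-34)/(4*(1 + 4)) = 4178 - (-34)/(4*5) = 4178 - (-34)/20 = 4178 - 1*(-17/10) = 4178 + 17/10 = 41797/10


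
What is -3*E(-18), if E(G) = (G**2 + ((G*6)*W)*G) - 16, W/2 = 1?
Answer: -12588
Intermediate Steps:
W = 2 (W = 2*1 = 2)
E(G) = -16 + 13*G**2 (E(G) = (G**2 + ((G*6)*2)*G) - 16 = (G**2 + ((6*G)*2)*G) - 16 = (G**2 + (12*G)*G) - 16 = (G**2 + 12*G**2) - 16 = 13*G**2 - 16 = -16 + 13*G**2)
-3*E(-18) = -3*(-16 + 13*(-18)**2) = -3*(-16 + 13*324) = -3*(-16 + 4212) = -3*4196 = -12588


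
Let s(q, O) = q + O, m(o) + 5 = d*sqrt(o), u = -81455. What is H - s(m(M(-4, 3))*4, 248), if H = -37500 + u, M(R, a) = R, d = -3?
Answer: -119183 + 24*I ≈ -1.1918e+5 + 24.0*I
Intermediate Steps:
m(o) = -5 - 3*sqrt(o)
s(q, O) = O + q
H = -118955 (H = -37500 - 81455 = -118955)
H - s(m(M(-4, 3))*4, 248) = -118955 - (248 + (-5 - 6*I)*4) = -118955 - (248 + (-20 - 24*I)) = -118955 - (228 - 24*I) = -118955 + (-228 + 24*I) = -119183 + 24*I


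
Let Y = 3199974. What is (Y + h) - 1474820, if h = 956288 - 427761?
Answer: 2253681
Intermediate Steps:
h = 528527
(Y + h) - 1474820 = (3199974 + 528527) - 1474820 = 3728501 - 1474820 = 2253681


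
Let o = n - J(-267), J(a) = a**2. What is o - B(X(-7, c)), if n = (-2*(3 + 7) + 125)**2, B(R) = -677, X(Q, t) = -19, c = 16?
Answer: -59587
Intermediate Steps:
n = 11025 (n = (-2*10 + 125)**2 = (-20 + 125)**2 = 105**2 = 11025)
o = -60264 (o = 11025 - 1*(-267)**2 = 11025 - 1*71289 = 11025 - 71289 = -60264)
o - B(X(-7, c)) = -60264 - 1*(-677) = -60264 + 677 = -59587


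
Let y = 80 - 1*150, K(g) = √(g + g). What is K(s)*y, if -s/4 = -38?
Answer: -280*√19 ≈ -1220.5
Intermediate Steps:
s = 152 (s = -4*(-38) = 152)
K(g) = √2*√g (K(g) = √(2*g) = √2*√g)
y = -70 (y = 80 - 150 = -70)
K(s)*y = (√2*√152)*(-70) = (√2*(2*√38))*(-70) = (4*√19)*(-70) = -280*√19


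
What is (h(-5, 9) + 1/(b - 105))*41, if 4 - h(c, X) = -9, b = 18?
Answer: 46330/87 ≈ 532.53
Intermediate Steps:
h(c, X) = 13 (h(c, X) = 4 - 1*(-9) = 4 + 9 = 13)
(h(-5, 9) + 1/(b - 105))*41 = (13 + 1/(18 - 105))*41 = (13 + 1/(-87))*41 = (13 - 1/87)*41 = (1130/87)*41 = 46330/87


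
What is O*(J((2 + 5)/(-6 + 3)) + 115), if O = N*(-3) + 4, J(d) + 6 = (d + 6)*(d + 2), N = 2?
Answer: -1940/9 ≈ -215.56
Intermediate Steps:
J(d) = -6 + (2 + d)*(6 + d) (J(d) = -6 + (d + 6)*(d + 2) = -6 + (6 + d)*(2 + d) = -6 + (2 + d)*(6 + d))
O = -2 (O = 2*(-3) + 4 = -6 + 4 = -2)
O*(J((2 + 5)/(-6 + 3)) + 115) = -2*((6 + ((2 + 5)/(-6 + 3))**2 + 8*((2 + 5)/(-6 + 3))) + 115) = -2*((6 + (7/(-3))**2 + 8*(7/(-3))) + 115) = -2*((6 + (7*(-1/3))**2 + 8*(7*(-1/3))) + 115) = -2*((6 + (-7/3)**2 + 8*(-7/3)) + 115) = -2*((6 + 49/9 - 56/3) + 115) = -2*(-65/9 + 115) = -2*970/9 = -1940/9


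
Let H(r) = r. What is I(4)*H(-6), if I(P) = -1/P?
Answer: 3/2 ≈ 1.5000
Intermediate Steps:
I(4)*H(-6) = -1/4*(-6) = -1*¼*(-6) = -¼*(-6) = 3/2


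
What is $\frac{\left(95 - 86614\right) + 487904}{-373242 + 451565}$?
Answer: $\frac{401385}{78323} \approx 5.1247$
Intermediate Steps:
$\frac{\left(95 - 86614\right) + 487904}{-373242 + 451565} = \frac{\left(95 - 86614\right) + 487904}{78323} = \left(-86519 + 487904\right) \frac{1}{78323} = 401385 \cdot \frac{1}{78323} = \frac{401385}{78323}$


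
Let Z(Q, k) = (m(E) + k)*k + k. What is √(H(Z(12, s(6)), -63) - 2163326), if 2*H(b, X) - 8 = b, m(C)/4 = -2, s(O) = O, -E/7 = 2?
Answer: 5*I*√86533 ≈ 1470.8*I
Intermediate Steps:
E = -14 (E = -7*2 = -14)
m(C) = -8 (m(C) = 4*(-2) = -8)
Z(Q, k) = k + k*(-8 + k) (Z(Q, k) = (-8 + k)*k + k = k*(-8 + k) + k = k + k*(-8 + k))
H(b, X) = 4 + b/2
√(H(Z(12, s(6)), -63) - 2163326) = √((4 + (6*(-7 + 6))/2) - 2163326) = √((4 + (6*(-1))/2) - 2163326) = √((4 + (½)*(-6)) - 2163326) = √((4 - 3) - 2163326) = √(1 - 2163326) = √(-2163325) = 5*I*√86533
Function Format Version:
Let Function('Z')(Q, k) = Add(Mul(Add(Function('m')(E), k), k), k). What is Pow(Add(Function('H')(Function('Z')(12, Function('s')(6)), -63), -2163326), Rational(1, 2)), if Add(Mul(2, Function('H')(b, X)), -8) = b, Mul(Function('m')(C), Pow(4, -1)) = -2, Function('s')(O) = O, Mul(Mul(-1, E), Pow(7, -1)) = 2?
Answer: Mul(5, I, Pow(86533, Rational(1, 2))) ≈ Mul(1470.8, I)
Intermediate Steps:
E = -14 (E = Mul(-7, 2) = -14)
Function('m')(C) = -8 (Function('m')(C) = Mul(4, -2) = -8)
Function('Z')(Q, k) = Add(k, Mul(k, Add(-8, k))) (Function('Z')(Q, k) = Add(Mul(Add(-8, k), k), k) = Add(Mul(k, Add(-8, k)), k) = Add(k, Mul(k, Add(-8, k))))
Function('H')(b, X) = Add(4, Mul(Rational(1, 2), b))
Pow(Add(Function('H')(Function('Z')(12, Function('s')(6)), -63), -2163326), Rational(1, 2)) = Pow(Add(Add(4, Mul(Rational(1, 2), Mul(6, Add(-7, 6)))), -2163326), Rational(1, 2)) = Pow(Add(Add(4, Mul(Rational(1, 2), Mul(6, -1))), -2163326), Rational(1, 2)) = Pow(Add(Add(4, Mul(Rational(1, 2), -6)), -2163326), Rational(1, 2)) = Pow(Add(Add(4, -3), -2163326), Rational(1, 2)) = Pow(Add(1, -2163326), Rational(1, 2)) = Pow(-2163325, Rational(1, 2)) = Mul(5, I, Pow(86533, Rational(1, 2)))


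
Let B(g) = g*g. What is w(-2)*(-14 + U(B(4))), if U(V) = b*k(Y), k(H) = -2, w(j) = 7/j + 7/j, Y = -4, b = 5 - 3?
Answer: 126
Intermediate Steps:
b = 2
B(g) = g**2
w(j) = 14/j
U(V) = -4 (U(V) = 2*(-2) = -4)
w(-2)*(-14 + U(B(4))) = (14/(-2))*(-14 - 4) = (14*(-1/2))*(-18) = -7*(-18) = 126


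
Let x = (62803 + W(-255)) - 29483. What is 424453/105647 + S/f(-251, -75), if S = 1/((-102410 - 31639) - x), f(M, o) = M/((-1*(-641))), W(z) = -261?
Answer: 17803370192651/4431269177876 ≈ 4.0177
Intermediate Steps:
f(M, o) = M/641
x = 33059 (x = (62803 - 261) - 29483 = 62542 - 29483 = 33059)
S = -1/167108 (S = 1/((-102410 - 31639) - 1*33059) = 1/(-134049 - 33059) = 1/(-167108) = -1/167108 ≈ -5.9842e-6)
424453/105647 + S/f(-251, -75) = 424453/105647 - 1/(167108*((1/641)*(-251))) = 424453*(1/105647) - 1/(167108*(-251/641)) = 424453/105647 - 1/167108*(-641/251) = 424453/105647 + 641/41944108 = 17803370192651/4431269177876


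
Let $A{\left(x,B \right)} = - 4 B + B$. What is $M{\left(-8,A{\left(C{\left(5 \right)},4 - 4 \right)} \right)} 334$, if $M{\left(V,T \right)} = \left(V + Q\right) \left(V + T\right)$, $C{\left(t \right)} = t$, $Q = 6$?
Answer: $5344$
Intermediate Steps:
$A{\left(x,B \right)} = - 3 B$
$M{\left(V,T \right)} = \left(6 + V\right) \left(T + V\right)$ ($M{\left(V,T \right)} = \left(V + 6\right) \left(V + T\right) = \left(6 + V\right) \left(T + V\right)$)
$M{\left(-8,A{\left(C{\left(5 \right)},4 - 4 \right)} \right)} 334 = \left(\left(-8\right)^{2} + 6 \left(- 3 \left(4 - 4\right)\right) + 6 \left(-8\right) + - 3 \left(4 - 4\right) \left(-8\right)\right) 334 = \left(64 + 6 \left(\left(-3\right) 0\right) - 48 + \left(-3\right) 0 \left(-8\right)\right) 334 = \left(64 + 6 \cdot 0 - 48 + 0 \left(-8\right)\right) 334 = \left(64 + 0 - 48 + 0\right) 334 = 16 \cdot 334 = 5344$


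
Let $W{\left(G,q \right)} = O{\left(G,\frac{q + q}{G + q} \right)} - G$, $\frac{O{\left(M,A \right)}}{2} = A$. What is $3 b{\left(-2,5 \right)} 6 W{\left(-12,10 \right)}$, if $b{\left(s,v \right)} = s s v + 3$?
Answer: $-3312$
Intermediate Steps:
$O{\left(M,A \right)} = 2 A$
$W{\left(G,q \right)} = - G + \frac{4 q}{G + q}$ ($W{\left(G,q \right)} = 2 \frac{q + q}{G + q} - G = 2 \frac{2 q}{G + q} - G = \frac{4 q}{G + q} - G = - G + \frac{4 q}{G + q}$)
$b{\left(s,v \right)} = 3 + v s^{2}$ ($b{\left(s,v \right)} = s^{2} v + 3 = v s^{2} + 3 = 3 + v s^{2}$)
$3 b{\left(-2,5 \right)} 6 W{\left(-12,10 \right)} = 3 \left(3 + 5 \left(-2\right)^{2}\right) 6 \frac{4 \cdot 10 - - 12 \left(-12 + 10\right)}{-12 + 10} = 3 \left(3 + 5 \cdot 4\right) 6 \frac{40 - \left(-12\right) \left(-2\right)}{-2} = 3 \left(3 + 20\right) 6 \left(- \frac{40 - 24}{2}\right) = 3 \cdot 23 \cdot 6 \left(\left(- \frac{1}{2}\right) 16\right) = 69 \cdot 6 \left(-8\right) = 414 \left(-8\right) = -3312$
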